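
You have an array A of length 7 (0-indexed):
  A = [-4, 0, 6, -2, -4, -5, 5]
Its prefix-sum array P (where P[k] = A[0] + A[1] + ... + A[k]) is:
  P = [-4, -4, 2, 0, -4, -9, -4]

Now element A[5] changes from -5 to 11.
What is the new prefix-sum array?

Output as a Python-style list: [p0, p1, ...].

Change: A[5] -5 -> 11, delta = 16
P[k] for k < 5: unchanged (A[5] not included)
P[k] for k >= 5: shift by delta = 16
  P[0] = -4 + 0 = -4
  P[1] = -4 + 0 = -4
  P[2] = 2 + 0 = 2
  P[3] = 0 + 0 = 0
  P[4] = -4 + 0 = -4
  P[5] = -9 + 16 = 7
  P[6] = -4 + 16 = 12

Answer: [-4, -4, 2, 0, -4, 7, 12]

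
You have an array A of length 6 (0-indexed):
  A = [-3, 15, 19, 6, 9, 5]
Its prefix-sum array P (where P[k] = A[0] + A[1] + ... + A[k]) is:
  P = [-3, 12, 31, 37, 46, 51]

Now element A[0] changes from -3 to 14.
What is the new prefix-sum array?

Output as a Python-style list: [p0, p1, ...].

Change: A[0] -3 -> 14, delta = 17
P[k] for k < 0: unchanged (A[0] not included)
P[k] for k >= 0: shift by delta = 17
  P[0] = -3 + 17 = 14
  P[1] = 12 + 17 = 29
  P[2] = 31 + 17 = 48
  P[3] = 37 + 17 = 54
  P[4] = 46 + 17 = 63
  P[5] = 51 + 17 = 68

Answer: [14, 29, 48, 54, 63, 68]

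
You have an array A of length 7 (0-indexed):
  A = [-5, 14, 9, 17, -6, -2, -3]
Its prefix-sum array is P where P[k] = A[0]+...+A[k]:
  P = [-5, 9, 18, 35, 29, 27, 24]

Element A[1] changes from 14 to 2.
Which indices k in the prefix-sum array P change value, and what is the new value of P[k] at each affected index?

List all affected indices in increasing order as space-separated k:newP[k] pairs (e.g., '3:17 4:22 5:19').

P[k] = A[0] + ... + A[k]
P[k] includes A[1] iff k >= 1
Affected indices: 1, 2, ..., 6; delta = -12
  P[1]: 9 + -12 = -3
  P[2]: 18 + -12 = 6
  P[3]: 35 + -12 = 23
  P[4]: 29 + -12 = 17
  P[5]: 27 + -12 = 15
  P[6]: 24 + -12 = 12

Answer: 1:-3 2:6 3:23 4:17 5:15 6:12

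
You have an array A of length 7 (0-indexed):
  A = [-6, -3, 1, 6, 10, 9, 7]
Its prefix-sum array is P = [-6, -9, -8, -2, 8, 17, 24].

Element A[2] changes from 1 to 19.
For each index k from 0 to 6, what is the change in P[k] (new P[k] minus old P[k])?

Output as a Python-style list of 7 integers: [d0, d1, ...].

Element change: A[2] 1 -> 19, delta = 18
For k < 2: P[k] unchanged, delta_P[k] = 0
For k >= 2: P[k] shifts by exactly 18
Delta array: [0, 0, 18, 18, 18, 18, 18]

Answer: [0, 0, 18, 18, 18, 18, 18]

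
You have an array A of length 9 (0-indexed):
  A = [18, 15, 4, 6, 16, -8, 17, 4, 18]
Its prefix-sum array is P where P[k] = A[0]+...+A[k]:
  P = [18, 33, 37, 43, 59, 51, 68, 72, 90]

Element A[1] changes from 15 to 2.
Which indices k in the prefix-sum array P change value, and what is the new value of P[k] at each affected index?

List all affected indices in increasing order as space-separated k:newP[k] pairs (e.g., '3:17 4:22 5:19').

Answer: 1:20 2:24 3:30 4:46 5:38 6:55 7:59 8:77

Derivation:
P[k] = A[0] + ... + A[k]
P[k] includes A[1] iff k >= 1
Affected indices: 1, 2, ..., 8; delta = -13
  P[1]: 33 + -13 = 20
  P[2]: 37 + -13 = 24
  P[3]: 43 + -13 = 30
  P[4]: 59 + -13 = 46
  P[5]: 51 + -13 = 38
  P[6]: 68 + -13 = 55
  P[7]: 72 + -13 = 59
  P[8]: 90 + -13 = 77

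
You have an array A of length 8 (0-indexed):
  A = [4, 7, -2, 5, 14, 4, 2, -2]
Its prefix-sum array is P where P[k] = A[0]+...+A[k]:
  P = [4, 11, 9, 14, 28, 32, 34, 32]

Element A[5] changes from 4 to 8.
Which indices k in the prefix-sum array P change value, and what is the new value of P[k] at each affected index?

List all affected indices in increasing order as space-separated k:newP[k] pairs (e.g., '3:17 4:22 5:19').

Answer: 5:36 6:38 7:36

Derivation:
P[k] = A[0] + ... + A[k]
P[k] includes A[5] iff k >= 5
Affected indices: 5, 6, ..., 7; delta = 4
  P[5]: 32 + 4 = 36
  P[6]: 34 + 4 = 38
  P[7]: 32 + 4 = 36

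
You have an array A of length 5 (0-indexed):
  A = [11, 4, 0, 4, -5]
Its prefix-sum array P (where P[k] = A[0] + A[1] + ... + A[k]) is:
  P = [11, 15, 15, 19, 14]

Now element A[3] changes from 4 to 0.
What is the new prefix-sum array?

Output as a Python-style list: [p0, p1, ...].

Answer: [11, 15, 15, 15, 10]

Derivation:
Change: A[3] 4 -> 0, delta = -4
P[k] for k < 3: unchanged (A[3] not included)
P[k] for k >= 3: shift by delta = -4
  P[0] = 11 + 0 = 11
  P[1] = 15 + 0 = 15
  P[2] = 15 + 0 = 15
  P[3] = 19 + -4 = 15
  P[4] = 14 + -4 = 10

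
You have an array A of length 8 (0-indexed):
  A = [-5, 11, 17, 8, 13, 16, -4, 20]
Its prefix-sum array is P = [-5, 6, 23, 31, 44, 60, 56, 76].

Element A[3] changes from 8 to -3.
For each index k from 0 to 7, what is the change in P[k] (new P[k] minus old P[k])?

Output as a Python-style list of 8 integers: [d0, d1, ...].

Answer: [0, 0, 0, -11, -11, -11, -11, -11]

Derivation:
Element change: A[3] 8 -> -3, delta = -11
For k < 3: P[k] unchanged, delta_P[k] = 0
For k >= 3: P[k] shifts by exactly -11
Delta array: [0, 0, 0, -11, -11, -11, -11, -11]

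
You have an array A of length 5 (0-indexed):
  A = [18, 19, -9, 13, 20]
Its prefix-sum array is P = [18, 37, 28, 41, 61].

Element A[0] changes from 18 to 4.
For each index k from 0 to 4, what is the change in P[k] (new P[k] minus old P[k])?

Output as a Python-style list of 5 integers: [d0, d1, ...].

Answer: [-14, -14, -14, -14, -14]

Derivation:
Element change: A[0] 18 -> 4, delta = -14
For k < 0: P[k] unchanged, delta_P[k] = 0
For k >= 0: P[k] shifts by exactly -14
Delta array: [-14, -14, -14, -14, -14]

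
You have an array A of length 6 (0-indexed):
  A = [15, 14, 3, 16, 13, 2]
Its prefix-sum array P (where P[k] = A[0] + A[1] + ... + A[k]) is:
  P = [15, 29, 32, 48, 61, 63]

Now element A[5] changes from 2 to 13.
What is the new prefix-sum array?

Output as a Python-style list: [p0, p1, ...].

Change: A[5] 2 -> 13, delta = 11
P[k] for k < 5: unchanged (A[5] not included)
P[k] for k >= 5: shift by delta = 11
  P[0] = 15 + 0 = 15
  P[1] = 29 + 0 = 29
  P[2] = 32 + 0 = 32
  P[3] = 48 + 0 = 48
  P[4] = 61 + 0 = 61
  P[5] = 63 + 11 = 74

Answer: [15, 29, 32, 48, 61, 74]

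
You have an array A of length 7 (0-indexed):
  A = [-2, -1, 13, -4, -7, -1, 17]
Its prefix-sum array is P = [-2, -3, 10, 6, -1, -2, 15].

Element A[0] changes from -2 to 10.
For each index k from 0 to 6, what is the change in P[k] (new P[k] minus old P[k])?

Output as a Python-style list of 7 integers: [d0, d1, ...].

Element change: A[0] -2 -> 10, delta = 12
For k < 0: P[k] unchanged, delta_P[k] = 0
For k >= 0: P[k] shifts by exactly 12
Delta array: [12, 12, 12, 12, 12, 12, 12]

Answer: [12, 12, 12, 12, 12, 12, 12]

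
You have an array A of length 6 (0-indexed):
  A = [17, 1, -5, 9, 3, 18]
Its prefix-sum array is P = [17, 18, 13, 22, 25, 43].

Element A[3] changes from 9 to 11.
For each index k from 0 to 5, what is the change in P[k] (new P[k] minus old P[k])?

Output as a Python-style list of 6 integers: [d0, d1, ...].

Element change: A[3] 9 -> 11, delta = 2
For k < 3: P[k] unchanged, delta_P[k] = 0
For k >= 3: P[k] shifts by exactly 2
Delta array: [0, 0, 0, 2, 2, 2]

Answer: [0, 0, 0, 2, 2, 2]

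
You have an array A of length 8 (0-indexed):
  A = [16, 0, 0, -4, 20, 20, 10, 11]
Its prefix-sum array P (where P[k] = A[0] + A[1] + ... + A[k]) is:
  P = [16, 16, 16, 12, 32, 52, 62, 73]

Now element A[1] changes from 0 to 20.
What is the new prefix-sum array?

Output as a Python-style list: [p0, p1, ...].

Answer: [16, 36, 36, 32, 52, 72, 82, 93]

Derivation:
Change: A[1] 0 -> 20, delta = 20
P[k] for k < 1: unchanged (A[1] not included)
P[k] for k >= 1: shift by delta = 20
  P[0] = 16 + 0 = 16
  P[1] = 16 + 20 = 36
  P[2] = 16 + 20 = 36
  P[3] = 12 + 20 = 32
  P[4] = 32 + 20 = 52
  P[5] = 52 + 20 = 72
  P[6] = 62 + 20 = 82
  P[7] = 73 + 20 = 93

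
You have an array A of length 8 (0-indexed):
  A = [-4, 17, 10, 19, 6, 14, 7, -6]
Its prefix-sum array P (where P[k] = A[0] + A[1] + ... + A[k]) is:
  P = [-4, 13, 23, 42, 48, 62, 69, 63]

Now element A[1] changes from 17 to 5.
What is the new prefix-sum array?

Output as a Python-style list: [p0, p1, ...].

Change: A[1] 17 -> 5, delta = -12
P[k] for k < 1: unchanged (A[1] not included)
P[k] for k >= 1: shift by delta = -12
  P[0] = -4 + 0 = -4
  P[1] = 13 + -12 = 1
  P[2] = 23 + -12 = 11
  P[3] = 42 + -12 = 30
  P[4] = 48 + -12 = 36
  P[5] = 62 + -12 = 50
  P[6] = 69 + -12 = 57
  P[7] = 63 + -12 = 51

Answer: [-4, 1, 11, 30, 36, 50, 57, 51]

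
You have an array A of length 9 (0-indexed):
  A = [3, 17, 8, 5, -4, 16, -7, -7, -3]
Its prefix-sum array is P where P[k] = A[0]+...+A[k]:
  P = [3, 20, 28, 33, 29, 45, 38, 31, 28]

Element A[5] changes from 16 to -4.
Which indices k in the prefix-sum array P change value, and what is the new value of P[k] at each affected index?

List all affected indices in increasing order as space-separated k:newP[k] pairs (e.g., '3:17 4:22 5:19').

P[k] = A[0] + ... + A[k]
P[k] includes A[5] iff k >= 5
Affected indices: 5, 6, ..., 8; delta = -20
  P[5]: 45 + -20 = 25
  P[6]: 38 + -20 = 18
  P[7]: 31 + -20 = 11
  P[8]: 28 + -20 = 8

Answer: 5:25 6:18 7:11 8:8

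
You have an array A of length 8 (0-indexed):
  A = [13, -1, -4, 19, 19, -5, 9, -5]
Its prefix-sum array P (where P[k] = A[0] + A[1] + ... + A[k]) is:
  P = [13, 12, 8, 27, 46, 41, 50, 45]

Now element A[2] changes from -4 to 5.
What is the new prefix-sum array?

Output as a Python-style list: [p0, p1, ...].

Answer: [13, 12, 17, 36, 55, 50, 59, 54]

Derivation:
Change: A[2] -4 -> 5, delta = 9
P[k] for k < 2: unchanged (A[2] not included)
P[k] for k >= 2: shift by delta = 9
  P[0] = 13 + 0 = 13
  P[1] = 12 + 0 = 12
  P[2] = 8 + 9 = 17
  P[3] = 27 + 9 = 36
  P[4] = 46 + 9 = 55
  P[5] = 41 + 9 = 50
  P[6] = 50 + 9 = 59
  P[7] = 45 + 9 = 54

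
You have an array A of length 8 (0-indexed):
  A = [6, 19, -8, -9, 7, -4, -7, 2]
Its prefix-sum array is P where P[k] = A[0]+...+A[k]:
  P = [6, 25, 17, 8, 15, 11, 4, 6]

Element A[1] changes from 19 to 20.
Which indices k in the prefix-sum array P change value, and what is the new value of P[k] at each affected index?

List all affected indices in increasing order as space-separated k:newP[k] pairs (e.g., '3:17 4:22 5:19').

P[k] = A[0] + ... + A[k]
P[k] includes A[1] iff k >= 1
Affected indices: 1, 2, ..., 7; delta = 1
  P[1]: 25 + 1 = 26
  P[2]: 17 + 1 = 18
  P[3]: 8 + 1 = 9
  P[4]: 15 + 1 = 16
  P[5]: 11 + 1 = 12
  P[6]: 4 + 1 = 5
  P[7]: 6 + 1 = 7

Answer: 1:26 2:18 3:9 4:16 5:12 6:5 7:7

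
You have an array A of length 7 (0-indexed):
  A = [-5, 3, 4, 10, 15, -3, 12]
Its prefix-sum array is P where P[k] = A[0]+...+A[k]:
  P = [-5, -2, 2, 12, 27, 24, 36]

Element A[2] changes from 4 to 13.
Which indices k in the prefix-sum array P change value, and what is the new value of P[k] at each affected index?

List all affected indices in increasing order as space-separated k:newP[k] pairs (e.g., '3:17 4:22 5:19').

P[k] = A[0] + ... + A[k]
P[k] includes A[2] iff k >= 2
Affected indices: 2, 3, ..., 6; delta = 9
  P[2]: 2 + 9 = 11
  P[3]: 12 + 9 = 21
  P[4]: 27 + 9 = 36
  P[5]: 24 + 9 = 33
  P[6]: 36 + 9 = 45

Answer: 2:11 3:21 4:36 5:33 6:45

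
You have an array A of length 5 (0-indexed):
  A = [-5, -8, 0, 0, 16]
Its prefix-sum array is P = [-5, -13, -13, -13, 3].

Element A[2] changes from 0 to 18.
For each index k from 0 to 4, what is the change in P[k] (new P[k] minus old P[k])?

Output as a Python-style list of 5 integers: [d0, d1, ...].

Element change: A[2] 0 -> 18, delta = 18
For k < 2: P[k] unchanged, delta_P[k] = 0
For k >= 2: P[k] shifts by exactly 18
Delta array: [0, 0, 18, 18, 18]

Answer: [0, 0, 18, 18, 18]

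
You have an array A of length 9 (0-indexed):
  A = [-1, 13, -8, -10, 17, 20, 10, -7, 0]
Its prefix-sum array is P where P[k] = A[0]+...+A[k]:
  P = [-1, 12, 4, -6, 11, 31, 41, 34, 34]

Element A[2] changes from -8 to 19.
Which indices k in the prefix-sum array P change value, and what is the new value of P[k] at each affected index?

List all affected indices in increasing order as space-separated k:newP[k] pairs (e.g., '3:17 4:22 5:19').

Answer: 2:31 3:21 4:38 5:58 6:68 7:61 8:61

Derivation:
P[k] = A[0] + ... + A[k]
P[k] includes A[2] iff k >= 2
Affected indices: 2, 3, ..., 8; delta = 27
  P[2]: 4 + 27 = 31
  P[3]: -6 + 27 = 21
  P[4]: 11 + 27 = 38
  P[5]: 31 + 27 = 58
  P[6]: 41 + 27 = 68
  P[7]: 34 + 27 = 61
  P[8]: 34 + 27 = 61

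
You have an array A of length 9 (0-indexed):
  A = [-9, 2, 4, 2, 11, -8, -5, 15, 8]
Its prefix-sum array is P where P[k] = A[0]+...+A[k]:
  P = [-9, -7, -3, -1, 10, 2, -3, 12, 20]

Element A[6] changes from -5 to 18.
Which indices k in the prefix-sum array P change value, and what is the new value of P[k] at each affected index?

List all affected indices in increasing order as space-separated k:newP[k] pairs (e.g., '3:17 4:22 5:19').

P[k] = A[0] + ... + A[k]
P[k] includes A[6] iff k >= 6
Affected indices: 6, 7, ..., 8; delta = 23
  P[6]: -3 + 23 = 20
  P[7]: 12 + 23 = 35
  P[8]: 20 + 23 = 43

Answer: 6:20 7:35 8:43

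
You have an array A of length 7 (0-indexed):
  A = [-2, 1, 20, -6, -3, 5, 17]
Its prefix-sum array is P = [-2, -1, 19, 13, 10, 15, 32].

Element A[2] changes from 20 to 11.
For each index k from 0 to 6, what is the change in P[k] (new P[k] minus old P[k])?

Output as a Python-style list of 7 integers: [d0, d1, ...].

Answer: [0, 0, -9, -9, -9, -9, -9]

Derivation:
Element change: A[2] 20 -> 11, delta = -9
For k < 2: P[k] unchanged, delta_P[k] = 0
For k >= 2: P[k] shifts by exactly -9
Delta array: [0, 0, -9, -9, -9, -9, -9]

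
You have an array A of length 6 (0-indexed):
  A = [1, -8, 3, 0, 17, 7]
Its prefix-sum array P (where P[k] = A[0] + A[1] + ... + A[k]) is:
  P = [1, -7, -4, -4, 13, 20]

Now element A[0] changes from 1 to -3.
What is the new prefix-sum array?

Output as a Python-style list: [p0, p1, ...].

Answer: [-3, -11, -8, -8, 9, 16]

Derivation:
Change: A[0] 1 -> -3, delta = -4
P[k] for k < 0: unchanged (A[0] not included)
P[k] for k >= 0: shift by delta = -4
  P[0] = 1 + -4 = -3
  P[1] = -7 + -4 = -11
  P[2] = -4 + -4 = -8
  P[3] = -4 + -4 = -8
  P[4] = 13 + -4 = 9
  P[5] = 20 + -4 = 16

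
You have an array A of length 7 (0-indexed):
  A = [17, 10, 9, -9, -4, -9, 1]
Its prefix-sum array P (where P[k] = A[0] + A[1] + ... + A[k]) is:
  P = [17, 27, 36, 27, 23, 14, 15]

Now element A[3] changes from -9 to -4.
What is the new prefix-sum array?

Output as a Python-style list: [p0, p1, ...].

Change: A[3] -9 -> -4, delta = 5
P[k] for k < 3: unchanged (A[3] not included)
P[k] for k >= 3: shift by delta = 5
  P[0] = 17 + 0 = 17
  P[1] = 27 + 0 = 27
  P[2] = 36 + 0 = 36
  P[3] = 27 + 5 = 32
  P[4] = 23 + 5 = 28
  P[5] = 14 + 5 = 19
  P[6] = 15 + 5 = 20

Answer: [17, 27, 36, 32, 28, 19, 20]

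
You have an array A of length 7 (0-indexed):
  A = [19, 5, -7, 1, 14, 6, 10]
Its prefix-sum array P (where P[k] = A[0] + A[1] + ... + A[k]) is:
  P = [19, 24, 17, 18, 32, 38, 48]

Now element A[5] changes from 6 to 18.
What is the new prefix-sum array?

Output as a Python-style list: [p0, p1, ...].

Answer: [19, 24, 17, 18, 32, 50, 60]

Derivation:
Change: A[5] 6 -> 18, delta = 12
P[k] for k < 5: unchanged (A[5] not included)
P[k] for k >= 5: shift by delta = 12
  P[0] = 19 + 0 = 19
  P[1] = 24 + 0 = 24
  P[2] = 17 + 0 = 17
  P[3] = 18 + 0 = 18
  P[4] = 32 + 0 = 32
  P[5] = 38 + 12 = 50
  P[6] = 48 + 12 = 60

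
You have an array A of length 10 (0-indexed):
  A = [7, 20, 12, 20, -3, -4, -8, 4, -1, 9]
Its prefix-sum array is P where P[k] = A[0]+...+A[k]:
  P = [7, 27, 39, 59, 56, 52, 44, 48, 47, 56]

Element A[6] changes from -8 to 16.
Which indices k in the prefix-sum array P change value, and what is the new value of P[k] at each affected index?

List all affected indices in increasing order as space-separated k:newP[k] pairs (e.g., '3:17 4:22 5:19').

Answer: 6:68 7:72 8:71 9:80

Derivation:
P[k] = A[0] + ... + A[k]
P[k] includes A[6] iff k >= 6
Affected indices: 6, 7, ..., 9; delta = 24
  P[6]: 44 + 24 = 68
  P[7]: 48 + 24 = 72
  P[8]: 47 + 24 = 71
  P[9]: 56 + 24 = 80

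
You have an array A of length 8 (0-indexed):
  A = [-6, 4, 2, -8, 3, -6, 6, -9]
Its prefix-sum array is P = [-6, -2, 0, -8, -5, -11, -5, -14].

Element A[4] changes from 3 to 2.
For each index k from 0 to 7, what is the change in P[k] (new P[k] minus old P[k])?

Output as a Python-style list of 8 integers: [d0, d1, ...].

Element change: A[4] 3 -> 2, delta = -1
For k < 4: P[k] unchanged, delta_P[k] = 0
For k >= 4: P[k] shifts by exactly -1
Delta array: [0, 0, 0, 0, -1, -1, -1, -1]

Answer: [0, 0, 0, 0, -1, -1, -1, -1]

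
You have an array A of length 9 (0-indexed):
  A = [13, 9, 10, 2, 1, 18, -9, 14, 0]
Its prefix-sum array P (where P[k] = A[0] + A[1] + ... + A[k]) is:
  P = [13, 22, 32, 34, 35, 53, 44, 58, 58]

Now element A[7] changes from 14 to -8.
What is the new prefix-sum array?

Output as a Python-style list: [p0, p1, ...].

Answer: [13, 22, 32, 34, 35, 53, 44, 36, 36]

Derivation:
Change: A[7] 14 -> -8, delta = -22
P[k] for k < 7: unchanged (A[7] not included)
P[k] for k >= 7: shift by delta = -22
  P[0] = 13 + 0 = 13
  P[1] = 22 + 0 = 22
  P[2] = 32 + 0 = 32
  P[3] = 34 + 0 = 34
  P[4] = 35 + 0 = 35
  P[5] = 53 + 0 = 53
  P[6] = 44 + 0 = 44
  P[7] = 58 + -22 = 36
  P[8] = 58 + -22 = 36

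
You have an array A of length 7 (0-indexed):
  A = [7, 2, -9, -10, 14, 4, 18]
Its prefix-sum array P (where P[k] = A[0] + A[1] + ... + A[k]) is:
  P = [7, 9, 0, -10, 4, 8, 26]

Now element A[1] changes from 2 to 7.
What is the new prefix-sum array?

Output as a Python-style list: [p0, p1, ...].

Change: A[1] 2 -> 7, delta = 5
P[k] for k < 1: unchanged (A[1] not included)
P[k] for k >= 1: shift by delta = 5
  P[0] = 7 + 0 = 7
  P[1] = 9 + 5 = 14
  P[2] = 0 + 5 = 5
  P[3] = -10 + 5 = -5
  P[4] = 4 + 5 = 9
  P[5] = 8 + 5 = 13
  P[6] = 26 + 5 = 31

Answer: [7, 14, 5, -5, 9, 13, 31]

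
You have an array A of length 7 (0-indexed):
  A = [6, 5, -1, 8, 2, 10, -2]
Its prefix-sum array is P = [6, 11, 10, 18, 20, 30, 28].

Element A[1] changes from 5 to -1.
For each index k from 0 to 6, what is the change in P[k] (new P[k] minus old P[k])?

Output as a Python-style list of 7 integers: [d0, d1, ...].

Answer: [0, -6, -6, -6, -6, -6, -6]

Derivation:
Element change: A[1] 5 -> -1, delta = -6
For k < 1: P[k] unchanged, delta_P[k] = 0
For k >= 1: P[k] shifts by exactly -6
Delta array: [0, -6, -6, -6, -6, -6, -6]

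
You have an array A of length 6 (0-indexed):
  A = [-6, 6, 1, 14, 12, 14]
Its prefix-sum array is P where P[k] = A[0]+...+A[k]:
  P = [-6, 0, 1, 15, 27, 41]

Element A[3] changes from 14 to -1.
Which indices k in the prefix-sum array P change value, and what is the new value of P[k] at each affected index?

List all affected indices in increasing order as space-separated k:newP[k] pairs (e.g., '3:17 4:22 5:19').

P[k] = A[0] + ... + A[k]
P[k] includes A[3] iff k >= 3
Affected indices: 3, 4, ..., 5; delta = -15
  P[3]: 15 + -15 = 0
  P[4]: 27 + -15 = 12
  P[5]: 41 + -15 = 26

Answer: 3:0 4:12 5:26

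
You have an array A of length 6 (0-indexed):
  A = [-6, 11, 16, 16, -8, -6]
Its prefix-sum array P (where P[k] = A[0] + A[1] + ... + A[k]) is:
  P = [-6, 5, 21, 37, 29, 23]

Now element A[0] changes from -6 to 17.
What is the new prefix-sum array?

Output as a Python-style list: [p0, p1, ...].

Answer: [17, 28, 44, 60, 52, 46]

Derivation:
Change: A[0] -6 -> 17, delta = 23
P[k] for k < 0: unchanged (A[0] not included)
P[k] for k >= 0: shift by delta = 23
  P[0] = -6 + 23 = 17
  P[1] = 5 + 23 = 28
  P[2] = 21 + 23 = 44
  P[3] = 37 + 23 = 60
  P[4] = 29 + 23 = 52
  P[5] = 23 + 23 = 46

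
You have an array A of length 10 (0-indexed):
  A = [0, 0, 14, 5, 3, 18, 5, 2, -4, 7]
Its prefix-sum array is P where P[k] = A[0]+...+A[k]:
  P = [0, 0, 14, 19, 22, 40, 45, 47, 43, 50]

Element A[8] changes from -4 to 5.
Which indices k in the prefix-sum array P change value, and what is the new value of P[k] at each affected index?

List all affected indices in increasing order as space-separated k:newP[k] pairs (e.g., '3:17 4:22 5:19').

Answer: 8:52 9:59

Derivation:
P[k] = A[0] + ... + A[k]
P[k] includes A[8] iff k >= 8
Affected indices: 8, 9, ..., 9; delta = 9
  P[8]: 43 + 9 = 52
  P[9]: 50 + 9 = 59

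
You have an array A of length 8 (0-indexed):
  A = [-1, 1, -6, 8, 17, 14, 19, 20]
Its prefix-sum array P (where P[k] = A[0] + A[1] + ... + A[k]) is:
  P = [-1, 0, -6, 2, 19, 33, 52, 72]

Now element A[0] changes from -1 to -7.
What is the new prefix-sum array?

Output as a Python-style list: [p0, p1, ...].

Answer: [-7, -6, -12, -4, 13, 27, 46, 66]

Derivation:
Change: A[0] -1 -> -7, delta = -6
P[k] for k < 0: unchanged (A[0] not included)
P[k] for k >= 0: shift by delta = -6
  P[0] = -1 + -6 = -7
  P[1] = 0 + -6 = -6
  P[2] = -6 + -6 = -12
  P[3] = 2 + -6 = -4
  P[4] = 19 + -6 = 13
  P[5] = 33 + -6 = 27
  P[6] = 52 + -6 = 46
  P[7] = 72 + -6 = 66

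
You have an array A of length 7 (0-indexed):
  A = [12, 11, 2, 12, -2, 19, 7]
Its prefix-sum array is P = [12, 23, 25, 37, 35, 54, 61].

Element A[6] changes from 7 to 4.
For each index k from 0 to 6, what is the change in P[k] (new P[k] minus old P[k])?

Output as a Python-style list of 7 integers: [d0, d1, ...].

Answer: [0, 0, 0, 0, 0, 0, -3]

Derivation:
Element change: A[6] 7 -> 4, delta = -3
For k < 6: P[k] unchanged, delta_P[k] = 0
For k >= 6: P[k] shifts by exactly -3
Delta array: [0, 0, 0, 0, 0, 0, -3]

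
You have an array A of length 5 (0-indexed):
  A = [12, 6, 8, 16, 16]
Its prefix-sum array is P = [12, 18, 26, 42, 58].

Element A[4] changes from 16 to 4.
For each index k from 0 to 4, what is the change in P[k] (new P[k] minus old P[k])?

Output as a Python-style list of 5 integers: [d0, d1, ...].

Element change: A[4] 16 -> 4, delta = -12
For k < 4: P[k] unchanged, delta_P[k] = 0
For k >= 4: P[k] shifts by exactly -12
Delta array: [0, 0, 0, 0, -12]

Answer: [0, 0, 0, 0, -12]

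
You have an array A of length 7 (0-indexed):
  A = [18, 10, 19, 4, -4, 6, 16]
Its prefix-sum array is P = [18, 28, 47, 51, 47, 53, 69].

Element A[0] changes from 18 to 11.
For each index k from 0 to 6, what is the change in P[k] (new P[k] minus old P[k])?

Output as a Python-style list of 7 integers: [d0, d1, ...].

Element change: A[0] 18 -> 11, delta = -7
For k < 0: P[k] unchanged, delta_P[k] = 0
For k >= 0: P[k] shifts by exactly -7
Delta array: [-7, -7, -7, -7, -7, -7, -7]

Answer: [-7, -7, -7, -7, -7, -7, -7]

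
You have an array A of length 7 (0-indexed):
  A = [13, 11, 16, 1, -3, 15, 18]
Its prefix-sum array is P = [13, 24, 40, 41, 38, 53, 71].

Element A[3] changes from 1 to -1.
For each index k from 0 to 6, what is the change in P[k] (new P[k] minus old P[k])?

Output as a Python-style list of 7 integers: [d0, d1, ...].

Element change: A[3] 1 -> -1, delta = -2
For k < 3: P[k] unchanged, delta_P[k] = 0
For k >= 3: P[k] shifts by exactly -2
Delta array: [0, 0, 0, -2, -2, -2, -2]

Answer: [0, 0, 0, -2, -2, -2, -2]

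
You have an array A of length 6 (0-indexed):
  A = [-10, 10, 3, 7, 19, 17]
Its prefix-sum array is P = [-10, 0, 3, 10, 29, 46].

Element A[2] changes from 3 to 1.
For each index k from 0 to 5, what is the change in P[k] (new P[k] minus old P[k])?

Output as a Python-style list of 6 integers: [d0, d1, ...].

Answer: [0, 0, -2, -2, -2, -2]

Derivation:
Element change: A[2] 3 -> 1, delta = -2
For k < 2: P[k] unchanged, delta_P[k] = 0
For k >= 2: P[k] shifts by exactly -2
Delta array: [0, 0, -2, -2, -2, -2]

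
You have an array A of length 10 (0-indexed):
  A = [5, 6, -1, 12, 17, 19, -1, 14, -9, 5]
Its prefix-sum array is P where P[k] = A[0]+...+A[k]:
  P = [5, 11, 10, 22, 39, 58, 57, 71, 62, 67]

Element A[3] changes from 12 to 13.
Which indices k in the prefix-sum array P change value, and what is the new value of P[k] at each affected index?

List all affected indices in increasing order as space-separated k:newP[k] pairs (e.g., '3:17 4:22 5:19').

P[k] = A[0] + ... + A[k]
P[k] includes A[3] iff k >= 3
Affected indices: 3, 4, ..., 9; delta = 1
  P[3]: 22 + 1 = 23
  P[4]: 39 + 1 = 40
  P[5]: 58 + 1 = 59
  P[6]: 57 + 1 = 58
  P[7]: 71 + 1 = 72
  P[8]: 62 + 1 = 63
  P[9]: 67 + 1 = 68

Answer: 3:23 4:40 5:59 6:58 7:72 8:63 9:68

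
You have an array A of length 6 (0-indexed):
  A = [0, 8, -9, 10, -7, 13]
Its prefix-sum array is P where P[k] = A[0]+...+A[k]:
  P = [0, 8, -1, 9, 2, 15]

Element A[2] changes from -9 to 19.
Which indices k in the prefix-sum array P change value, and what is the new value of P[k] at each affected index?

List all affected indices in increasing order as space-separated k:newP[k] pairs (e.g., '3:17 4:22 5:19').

Answer: 2:27 3:37 4:30 5:43

Derivation:
P[k] = A[0] + ... + A[k]
P[k] includes A[2] iff k >= 2
Affected indices: 2, 3, ..., 5; delta = 28
  P[2]: -1 + 28 = 27
  P[3]: 9 + 28 = 37
  P[4]: 2 + 28 = 30
  P[5]: 15 + 28 = 43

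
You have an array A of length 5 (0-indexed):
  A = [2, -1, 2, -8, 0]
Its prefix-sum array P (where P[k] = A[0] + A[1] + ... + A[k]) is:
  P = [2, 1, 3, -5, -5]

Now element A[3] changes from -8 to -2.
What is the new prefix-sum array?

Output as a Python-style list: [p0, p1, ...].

Answer: [2, 1, 3, 1, 1]

Derivation:
Change: A[3] -8 -> -2, delta = 6
P[k] for k < 3: unchanged (A[3] not included)
P[k] for k >= 3: shift by delta = 6
  P[0] = 2 + 0 = 2
  P[1] = 1 + 0 = 1
  P[2] = 3 + 0 = 3
  P[3] = -5 + 6 = 1
  P[4] = -5 + 6 = 1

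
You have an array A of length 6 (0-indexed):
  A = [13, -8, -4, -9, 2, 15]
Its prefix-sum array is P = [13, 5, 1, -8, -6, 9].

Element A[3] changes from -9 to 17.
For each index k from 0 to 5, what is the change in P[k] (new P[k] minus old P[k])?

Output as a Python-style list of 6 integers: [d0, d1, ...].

Element change: A[3] -9 -> 17, delta = 26
For k < 3: P[k] unchanged, delta_P[k] = 0
For k >= 3: P[k] shifts by exactly 26
Delta array: [0, 0, 0, 26, 26, 26]

Answer: [0, 0, 0, 26, 26, 26]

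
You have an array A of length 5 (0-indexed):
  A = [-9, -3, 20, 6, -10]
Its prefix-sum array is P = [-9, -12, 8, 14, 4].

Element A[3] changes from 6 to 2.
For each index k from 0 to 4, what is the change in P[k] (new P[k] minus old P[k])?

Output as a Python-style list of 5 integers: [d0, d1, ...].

Answer: [0, 0, 0, -4, -4]

Derivation:
Element change: A[3] 6 -> 2, delta = -4
For k < 3: P[k] unchanged, delta_P[k] = 0
For k >= 3: P[k] shifts by exactly -4
Delta array: [0, 0, 0, -4, -4]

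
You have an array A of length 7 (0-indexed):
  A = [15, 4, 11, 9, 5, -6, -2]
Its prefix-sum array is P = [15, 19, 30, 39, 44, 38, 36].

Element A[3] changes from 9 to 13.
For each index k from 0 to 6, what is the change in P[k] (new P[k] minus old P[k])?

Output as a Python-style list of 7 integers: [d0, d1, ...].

Element change: A[3] 9 -> 13, delta = 4
For k < 3: P[k] unchanged, delta_P[k] = 0
For k >= 3: P[k] shifts by exactly 4
Delta array: [0, 0, 0, 4, 4, 4, 4]

Answer: [0, 0, 0, 4, 4, 4, 4]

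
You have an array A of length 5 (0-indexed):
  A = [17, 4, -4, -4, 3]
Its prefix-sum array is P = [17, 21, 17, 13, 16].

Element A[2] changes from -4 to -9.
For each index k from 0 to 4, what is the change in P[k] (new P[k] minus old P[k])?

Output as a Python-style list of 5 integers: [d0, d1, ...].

Answer: [0, 0, -5, -5, -5]

Derivation:
Element change: A[2] -4 -> -9, delta = -5
For k < 2: P[k] unchanged, delta_P[k] = 0
For k >= 2: P[k] shifts by exactly -5
Delta array: [0, 0, -5, -5, -5]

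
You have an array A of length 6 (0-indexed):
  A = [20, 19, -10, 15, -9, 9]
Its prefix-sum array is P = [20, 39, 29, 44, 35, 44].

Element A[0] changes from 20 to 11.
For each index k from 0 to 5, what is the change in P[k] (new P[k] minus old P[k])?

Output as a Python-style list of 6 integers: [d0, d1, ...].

Answer: [-9, -9, -9, -9, -9, -9]

Derivation:
Element change: A[0] 20 -> 11, delta = -9
For k < 0: P[k] unchanged, delta_P[k] = 0
For k >= 0: P[k] shifts by exactly -9
Delta array: [-9, -9, -9, -9, -9, -9]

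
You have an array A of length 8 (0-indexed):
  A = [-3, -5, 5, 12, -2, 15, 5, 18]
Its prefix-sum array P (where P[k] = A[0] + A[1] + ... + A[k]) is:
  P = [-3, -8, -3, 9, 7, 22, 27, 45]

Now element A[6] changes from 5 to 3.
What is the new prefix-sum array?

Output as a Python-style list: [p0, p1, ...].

Change: A[6] 5 -> 3, delta = -2
P[k] for k < 6: unchanged (A[6] not included)
P[k] for k >= 6: shift by delta = -2
  P[0] = -3 + 0 = -3
  P[1] = -8 + 0 = -8
  P[2] = -3 + 0 = -3
  P[3] = 9 + 0 = 9
  P[4] = 7 + 0 = 7
  P[5] = 22 + 0 = 22
  P[6] = 27 + -2 = 25
  P[7] = 45 + -2 = 43

Answer: [-3, -8, -3, 9, 7, 22, 25, 43]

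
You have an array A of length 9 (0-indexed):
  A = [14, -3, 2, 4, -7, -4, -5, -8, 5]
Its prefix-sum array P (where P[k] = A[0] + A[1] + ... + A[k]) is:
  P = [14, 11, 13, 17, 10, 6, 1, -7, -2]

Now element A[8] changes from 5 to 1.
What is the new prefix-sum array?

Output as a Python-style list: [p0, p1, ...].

Answer: [14, 11, 13, 17, 10, 6, 1, -7, -6]

Derivation:
Change: A[8] 5 -> 1, delta = -4
P[k] for k < 8: unchanged (A[8] not included)
P[k] for k >= 8: shift by delta = -4
  P[0] = 14 + 0 = 14
  P[1] = 11 + 0 = 11
  P[2] = 13 + 0 = 13
  P[3] = 17 + 0 = 17
  P[4] = 10 + 0 = 10
  P[5] = 6 + 0 = 6
  P[6] = 1 + 0 = 1
  P[7] = -7 + 0 = -7
  P[8] = -2 + -4 = -6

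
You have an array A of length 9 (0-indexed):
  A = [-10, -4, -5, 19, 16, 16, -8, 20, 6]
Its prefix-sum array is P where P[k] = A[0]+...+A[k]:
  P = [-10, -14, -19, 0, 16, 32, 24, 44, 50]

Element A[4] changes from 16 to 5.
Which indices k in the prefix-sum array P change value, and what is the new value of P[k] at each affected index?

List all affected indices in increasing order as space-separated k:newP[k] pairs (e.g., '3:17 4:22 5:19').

Answer: 4:5 5:21 6:13 7:33 8:39

Derivation:
P[k] = A[0] + ... + A[k]
P[k] includes A[4] iff k >= 4
Affected indices: 4, 5, ..., 8; delta = -11
  P[4]: 16 + -11 = 5
  P[5]: 32 + -11 = 21
  P[6]: 24 + -11 = 13
  P[7]: 44 + -11 = 33
  P[8]: 50 + -11 = 39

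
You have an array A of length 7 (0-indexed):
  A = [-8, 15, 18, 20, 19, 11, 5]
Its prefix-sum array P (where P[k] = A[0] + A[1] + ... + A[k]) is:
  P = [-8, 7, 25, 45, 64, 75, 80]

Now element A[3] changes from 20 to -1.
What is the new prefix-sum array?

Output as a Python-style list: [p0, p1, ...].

Answer: [-8, 7, 25, 24, 43, 54, 59]

Derivation:
Change: A[3] 20 -> -1, delta = -21
P[k] for k < 3: unchanged (A[3] not included)
P[k] for k >= 3: shift by delta = -21
  P[0] = -8 + 0 = -8
  P[1] = 7 + 0 = 7
  P[2] = 25 + 0 = 25
  P[3] = 45 + -21 = 24
  P[4] = 64 + -21 = 43
  P[5] = 75 + -21 = 54
  P[6] = 80 + -21 = 59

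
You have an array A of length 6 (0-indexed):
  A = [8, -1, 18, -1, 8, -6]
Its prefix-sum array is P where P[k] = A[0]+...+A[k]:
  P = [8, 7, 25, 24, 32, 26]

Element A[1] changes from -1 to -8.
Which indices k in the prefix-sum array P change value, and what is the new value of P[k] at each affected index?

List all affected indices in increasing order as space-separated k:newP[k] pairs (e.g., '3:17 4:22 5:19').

Answer: 1:0 2:18 3:17 4:25 5:19

Derivation:
P[k] = A[0] + ... + A[k]
P[k] includes A[1] iff k >= 1
Affected indices: 1, 2, ..., 5; delta = -7
  P[1]: 7 + -7 = 0
  P[2]: 25 + -7 = 18
  P[3]: 24 + -7 = 17
  P[4]: 32 + -7 = 25
  P[5]: 26 + -7 = 19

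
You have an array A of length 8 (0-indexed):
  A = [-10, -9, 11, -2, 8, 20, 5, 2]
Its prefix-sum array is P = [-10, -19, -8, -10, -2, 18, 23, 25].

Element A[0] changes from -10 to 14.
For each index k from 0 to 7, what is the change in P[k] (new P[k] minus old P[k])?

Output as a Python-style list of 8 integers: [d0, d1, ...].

Element change: A[0] -10 -> 14, delta = 24
For k < 0: P[k] unchanged, delta_P[k] = 0
For k >= 0: P[k] shifts by exactly 24
Delta array: [24, 24, 24, 24, 24, 24, 24, 24]

Answer: [24, 24, 24, 24, 24, 24, 24, 24]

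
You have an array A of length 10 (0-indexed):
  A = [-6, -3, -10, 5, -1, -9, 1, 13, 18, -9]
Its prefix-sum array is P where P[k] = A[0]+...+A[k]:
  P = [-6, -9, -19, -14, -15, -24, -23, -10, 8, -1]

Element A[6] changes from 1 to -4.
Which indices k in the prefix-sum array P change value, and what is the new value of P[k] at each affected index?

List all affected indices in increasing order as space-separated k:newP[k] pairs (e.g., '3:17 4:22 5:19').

P[k] = A[0] + ... + A[k]
P[k] includes A[6] iff k >= 6
Affected indices: 6, 7, ..., 9; delta = -5
  P[6]: -23 + -5 = -28
  P[7]: -10 + -5 = -15
  P[8]: 8 + -5 = 3
  P[9]: -1 + -5 = -6

Answer: 6:-28 7:-15 8:3 9:-6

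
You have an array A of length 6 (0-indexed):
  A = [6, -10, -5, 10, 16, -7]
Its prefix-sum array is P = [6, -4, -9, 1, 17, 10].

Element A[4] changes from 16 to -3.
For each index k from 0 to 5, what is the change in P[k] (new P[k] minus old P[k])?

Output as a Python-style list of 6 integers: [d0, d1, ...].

Element change: A[4] 16 -> -3, delta = -19
For k < 4: P[k] unchanged, delta_P[k] = 0
For k >= 4: P[k] shifts by exactly -19
Delta array: [0, 0, 0, 0, -19, -19]

Answer: [0, 0, 0, 0, -19, -19]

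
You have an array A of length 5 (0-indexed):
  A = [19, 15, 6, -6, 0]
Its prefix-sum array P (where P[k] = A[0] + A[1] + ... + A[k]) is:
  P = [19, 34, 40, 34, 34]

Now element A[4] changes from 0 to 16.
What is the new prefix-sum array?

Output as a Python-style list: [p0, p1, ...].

Answer: [19, 34, 40, 34, 50]

Derivation:
Change: A[4] 0 -> 16, delta = 16
P[k] for k < 4: unchanged (A[4] not included)
P[k] for k >= 4: shift by delta = 16
  P[0] = 19 + 0 = 19
  P[1] = 34 + 0 = 34
  P[2] = 40 + 0 = 40
  P[3] = 34 + 0 = 34
  P[4] = 34 + 16 = 50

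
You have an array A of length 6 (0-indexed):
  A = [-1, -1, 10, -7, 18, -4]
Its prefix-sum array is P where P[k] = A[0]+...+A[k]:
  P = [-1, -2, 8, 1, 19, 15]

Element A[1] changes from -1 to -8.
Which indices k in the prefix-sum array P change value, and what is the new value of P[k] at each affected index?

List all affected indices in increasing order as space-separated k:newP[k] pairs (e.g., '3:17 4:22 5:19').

P[k] = A[0] + ... + A[k]
P[k] includes A[1] iff k >= 1
Affected indices: 1, 2, ..., 5; delta = -7
  P[1]: -2 + -7 = -9
  P[2]: 8 + -7 = 1
  P[3]: 1 + -7 = -6
  P[4]: 19 + -7 = 12
  P[5]: 15 + -7 = 8

Answer: 1:-9 2:1 3:-6 4:12 5:8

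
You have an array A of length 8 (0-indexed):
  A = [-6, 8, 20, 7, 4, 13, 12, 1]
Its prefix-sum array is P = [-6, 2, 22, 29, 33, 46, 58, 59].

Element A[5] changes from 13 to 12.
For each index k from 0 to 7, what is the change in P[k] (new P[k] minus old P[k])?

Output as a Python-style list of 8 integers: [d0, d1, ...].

Element change: A[5] 13 -> 12, delta = -1
For k < 5: P[k] unchanged, delta_P[k] = 0
For k >= 5: P[k] shifts by exactly -1
Delta array: [0, 0, 0, 0, 0, -1, -1, -1]

Answer: [0, 0, 0, 0, 0, -1, -1, -1]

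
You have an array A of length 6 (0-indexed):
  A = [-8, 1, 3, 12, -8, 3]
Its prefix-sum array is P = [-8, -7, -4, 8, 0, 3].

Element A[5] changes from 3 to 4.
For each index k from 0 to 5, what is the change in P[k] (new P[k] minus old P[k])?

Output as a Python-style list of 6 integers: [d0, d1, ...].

Answer: [0, 0, 0, 0, 0, 1]

Derivation:
Element change: A[5] 3 -> 4, delta = 1
For k < 5: P[k] unchanged, delta_P[k] = 0
For k >= 5: P[k] shifts by exactly 1
Delta array: [0, 0, 0, 0, 0, 1]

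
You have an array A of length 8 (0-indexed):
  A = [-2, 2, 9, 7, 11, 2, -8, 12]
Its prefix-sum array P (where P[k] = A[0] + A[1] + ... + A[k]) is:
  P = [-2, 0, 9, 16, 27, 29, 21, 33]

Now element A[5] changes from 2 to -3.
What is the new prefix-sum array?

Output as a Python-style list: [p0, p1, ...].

Answer: [-2, 0, 9, 16, 27, 24, 16, 28]

Derivation:
Change: A[5] 2 -> -3, delta = -5
P[k] for k < 5: unchanged (A[5] not included)
P[k] for k >= 5: shift by delta = -5
  P[0] = -2 + 0 = -2
  P[1] = 0 + 0 = 0
  P[2] = 9 + 0 = 9
  P[3] = 16 + 0 = 16
  P[4] = 27 + 0 = 27
  P[5] = 29 + -5 = 24
  P[6] = 21 + -5 = 16
  P[7] = 33 + -5 = 28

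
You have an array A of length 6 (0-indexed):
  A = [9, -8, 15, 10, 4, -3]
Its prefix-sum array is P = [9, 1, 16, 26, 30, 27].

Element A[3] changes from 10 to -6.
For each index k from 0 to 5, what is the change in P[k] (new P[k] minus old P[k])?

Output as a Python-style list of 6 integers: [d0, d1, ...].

Answer: [0, 0, 0, -16, -16, -16]

Derivation:
Element change: A[3] 10 -> -6, delta = -16
For k < 3: P[k] unchanged, delta_P[k] = 0
For k >= 3: P[k] shifts by exactly -16
Delta array: [0, 0, 0, -16, -16, -16]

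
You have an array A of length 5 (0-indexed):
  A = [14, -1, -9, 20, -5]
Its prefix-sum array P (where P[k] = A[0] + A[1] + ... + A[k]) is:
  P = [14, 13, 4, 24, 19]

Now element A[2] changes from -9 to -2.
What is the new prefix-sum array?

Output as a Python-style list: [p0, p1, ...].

Change: A[2] -9 -> -2, delta = 7
P[k] for k < 2: unchanged (A[2] not included)
P[k] for k >= 2: shift by delta = 7
  P[0] = 14 + 0 = 14
  P[1] = 13 + 0 = 13
  P[2] = 4 + 7 = 11
  P[3] = 24 + 7 = 31
  P[4] = 19 + 7 = 26

Answer: [14, 13, 11, 31, 26]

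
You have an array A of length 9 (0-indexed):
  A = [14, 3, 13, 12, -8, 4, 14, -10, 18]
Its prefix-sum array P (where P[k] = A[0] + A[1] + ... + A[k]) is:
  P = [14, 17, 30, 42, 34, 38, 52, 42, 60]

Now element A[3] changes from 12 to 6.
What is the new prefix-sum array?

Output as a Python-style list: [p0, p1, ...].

Answer: [14, 17, 30, 36, 28, 32, 46, 36, 54]

Derivation:
Change: A[3] 12 -> 6, delta = -6
P[k] for k < 3: unchanged (A[3] not included)
P[k] for k >= 3: shift by delta = -6
  P[0] = 14 + 0 = 14
  P[1] = 17 + 0 = 17
  P[2] = 30 + 0 = 30
  P[3] = 42 + -6 = 36
  P[4] = 34 + -6 = 28
  P[5] = 38 + -6 = 32
  P[6] = 52 + -6 = 46
  P[7] = 42 + -6 = 36
  P[8] = 60 + -6 = 54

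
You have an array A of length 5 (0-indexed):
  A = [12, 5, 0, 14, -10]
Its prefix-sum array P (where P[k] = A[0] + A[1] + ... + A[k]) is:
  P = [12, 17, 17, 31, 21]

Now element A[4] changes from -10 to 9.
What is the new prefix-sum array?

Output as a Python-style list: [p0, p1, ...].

Change: A[4] -10 -> 9, delta = 19
P[k] for k < 4: unchanged (A[4] not included)
P[k] for k >= 4: shift by delta = 19
  P[0] = 12 + 0 = 12
  P[1] = 17 + 0 = 17
  P[2] = 17 + 0 = 17
  P[3] = 31 + 0 = 31
  P[4] = 21 + 19 = 40

Answer: [12, 17, 17, 31, 40]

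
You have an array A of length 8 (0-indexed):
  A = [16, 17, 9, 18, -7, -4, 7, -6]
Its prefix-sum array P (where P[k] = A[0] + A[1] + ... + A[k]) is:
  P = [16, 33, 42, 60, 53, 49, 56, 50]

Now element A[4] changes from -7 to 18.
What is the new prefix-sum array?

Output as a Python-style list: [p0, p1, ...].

Change: A[4] -7 -> 18, delta = 25
P[k] for k < 4: unchanged (A[4] not included)
P[k] for k >= 4: shift by delta = 25
  P[0] = 16 + 0 = 16
  P[1] = 33 + 0 = 33
  P[2] = 42 + 0 = 42
  P[3] = 60 + 0 = 60
  P[4] = 53 + 25 = 78
  P[5] = 49 + 25 = 74
  P[6] = 56 + 25 = 81
  P[7] = 50 + 25 = 75

Answer: [16, 33, 42, 60, 78, 74, 81, 75]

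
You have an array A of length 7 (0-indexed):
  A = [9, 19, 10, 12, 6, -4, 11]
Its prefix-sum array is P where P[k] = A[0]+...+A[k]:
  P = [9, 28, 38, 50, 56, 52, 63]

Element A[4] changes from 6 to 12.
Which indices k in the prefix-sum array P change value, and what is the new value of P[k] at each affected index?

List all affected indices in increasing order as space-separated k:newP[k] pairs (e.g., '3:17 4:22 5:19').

P[k] = A[0] + ... + A[k]
P[k] includes A[4] iff k >= 4
Affected indices: 4, 5, ..., 6; delta = 6
  P[4]: 56 + 6 = 62
  P[5]: 52 + 6 = 58
  P[6]: 63 + 6 = 69

Answer: 4:62 5:58 6:69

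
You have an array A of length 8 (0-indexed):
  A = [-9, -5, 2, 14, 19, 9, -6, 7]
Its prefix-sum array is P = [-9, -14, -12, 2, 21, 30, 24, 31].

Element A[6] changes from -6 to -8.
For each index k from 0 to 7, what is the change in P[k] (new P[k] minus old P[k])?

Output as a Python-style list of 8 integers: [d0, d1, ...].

Answer: [0, 0, 0, 0, 0, 0, -2, -2]

Derivation:
Element change: A[6] -6 -> -8, delta = -2
For k < 6: P[k] unchanged, delta_P[k] = 0
For k >= 6: P[k] shifts by exactly -2
Delta array: [0, 0, 0, 0, 0, 0, -2, -2]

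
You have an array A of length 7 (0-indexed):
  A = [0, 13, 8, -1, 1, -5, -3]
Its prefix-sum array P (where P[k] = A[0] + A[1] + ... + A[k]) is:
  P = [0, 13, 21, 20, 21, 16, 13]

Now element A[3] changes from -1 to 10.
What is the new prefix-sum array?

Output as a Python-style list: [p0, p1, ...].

Change: A[3] -1 -> 10, delta = 11
P[k] for k < 3: unchanged (A[3] not included)
P[k] for k >= 3: shift by delta = 11
  P[0] = 0 + 0 = 0
  P[1] = 13 + 0 = 13
  P[2] = 21 + 0 = 21
  P[3] = 20 + 11 = 31
  P[4] = 21 + 11 = 32
  P[5] = 16 + 11 = 27
  P[6] = 13 + 11 = 24

Answer: [0, 13, 21, 31, 32, 27, 24]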